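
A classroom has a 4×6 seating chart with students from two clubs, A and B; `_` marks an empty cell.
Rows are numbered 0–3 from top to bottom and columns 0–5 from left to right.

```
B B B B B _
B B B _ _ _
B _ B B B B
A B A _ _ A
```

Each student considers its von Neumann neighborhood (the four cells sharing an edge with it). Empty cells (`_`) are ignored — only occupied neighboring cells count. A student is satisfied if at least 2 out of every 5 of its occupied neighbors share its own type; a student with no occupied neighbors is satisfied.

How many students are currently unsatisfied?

Row 0: (0,0)B 2/2 ok · (0,1)B 3/3 ok · (0,2)B 3/3 ok · (0,3)B 2/2 ok · (0,4)B 1/1 ok
Row 1: (1,0)B 3/3 ok · (1,1)B 3/3 ok · (1,2)B 3/3 ok
Row 2: (2,0)B 1/2 ok · (2,2)B 2/3 ok · (2,3)B 2/2 ok · (2,4)B 2/2 ok · (2,5)B 1/2 ok
Row 3: (3,0)A 0/2 unhappy · (3,1)B 0/2 unhappy · (3,2)A 0/2 unhappy · (3,5)A 0/1 unhappy
Unsatisfied: (3,0), (3,1), (3,2), (3,5) — 4 in total.

4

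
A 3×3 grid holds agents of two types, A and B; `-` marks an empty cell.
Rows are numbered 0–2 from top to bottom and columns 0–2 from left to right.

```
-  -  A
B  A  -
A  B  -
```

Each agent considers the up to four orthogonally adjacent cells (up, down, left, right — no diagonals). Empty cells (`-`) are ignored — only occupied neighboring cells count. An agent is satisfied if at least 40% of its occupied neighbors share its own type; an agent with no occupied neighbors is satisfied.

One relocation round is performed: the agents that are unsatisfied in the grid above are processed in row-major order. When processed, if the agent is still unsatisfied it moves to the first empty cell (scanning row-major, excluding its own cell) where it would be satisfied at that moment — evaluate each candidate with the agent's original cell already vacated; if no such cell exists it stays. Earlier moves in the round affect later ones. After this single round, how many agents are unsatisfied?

0

Initially unsatisfied (in order): (1,0), (1,1), (2,0), (2,1).
  (1,0) → (0,0).
  (1,1) → (0,1).
  (2,0) → (1,1).
  (2,1) → (1,0).
Resulting grid:
B A A
B A -
- - -
All satisfied now.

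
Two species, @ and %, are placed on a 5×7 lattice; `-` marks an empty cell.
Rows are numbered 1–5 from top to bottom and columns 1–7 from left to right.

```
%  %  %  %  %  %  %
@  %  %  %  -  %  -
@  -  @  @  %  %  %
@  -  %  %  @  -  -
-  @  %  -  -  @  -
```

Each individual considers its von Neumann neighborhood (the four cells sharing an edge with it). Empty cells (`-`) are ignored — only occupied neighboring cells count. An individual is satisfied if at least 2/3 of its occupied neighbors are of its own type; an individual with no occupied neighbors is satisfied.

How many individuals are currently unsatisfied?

9

Row 1: (1,1)% 1/2 not · (1,2)% 3/3 satisfied · (1,3)% 3/3 satisfied · (1,4)% 3/3 satisfied · (1,5)% 2/2 satisfied · (1,6)% 3/3 satisfied · (1,7)% 1/1 satisfied
Row 2: (2,1)@ 1/3 not · (2,2)% 2/3 satisfied · (2,3)% 3/4 satisfied · (2,4)% 2/3 satisfied · (2,6)% 2/2 satisfied
Row 3: (3,1)@ 2/2 satisfied · (3,3)@ 1/3 not · (3,4)@ 1/4 not · (3,5)% 1/3 not · (3,6)% 3/3 satisfied · (3,7)% 1/1 satisfied
Row 4: (4,1)@ 1/1 satisfied · (4,3)% 2/3 satisfied · (4,4)% 1/3 not · (4,5)@ 0/2 not
Row 5: (5,2)@ 0/1 not · (5,3)% 1/2 not · (5,6)@ 0/0 satisfied
Unsatisfied: (1,1), (2,1), (3,3), (3,4), (3,5), (4,4), (4,5), (5,2), (5,3) — 9 in total.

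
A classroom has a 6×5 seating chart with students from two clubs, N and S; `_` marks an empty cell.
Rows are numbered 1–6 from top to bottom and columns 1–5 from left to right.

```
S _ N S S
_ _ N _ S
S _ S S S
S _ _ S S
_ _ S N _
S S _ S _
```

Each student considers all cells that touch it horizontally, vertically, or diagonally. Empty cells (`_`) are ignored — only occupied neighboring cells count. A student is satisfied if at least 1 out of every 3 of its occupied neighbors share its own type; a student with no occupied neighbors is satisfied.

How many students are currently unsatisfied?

2

(1,1)S 0/0 ok
(1,3)N 1/2 ok
(1,4)S 2/4 ok
(1,5)S 2/2 ok
(2,3)N 1/4 unhappy
(2,5)S 4/4 ok
(3,1)S 1/1 ok
(3,3)S 2/3 ok
(3,4)S 5/6 ok
(3,5)S 4/4 ok
(4,1)S 1/1 ok
(4,4)S 5/6 ok
(4,5)S 3/4 ok
(5,3)S 3/4 ok
(5,4)N 0/4 unhappy
(6,1)S 1/1 ok
(6,2)S 2/2 ok
(6,4)S 1/2 ok
Unsatisfied: (2,3), (5,4) — 2 in total.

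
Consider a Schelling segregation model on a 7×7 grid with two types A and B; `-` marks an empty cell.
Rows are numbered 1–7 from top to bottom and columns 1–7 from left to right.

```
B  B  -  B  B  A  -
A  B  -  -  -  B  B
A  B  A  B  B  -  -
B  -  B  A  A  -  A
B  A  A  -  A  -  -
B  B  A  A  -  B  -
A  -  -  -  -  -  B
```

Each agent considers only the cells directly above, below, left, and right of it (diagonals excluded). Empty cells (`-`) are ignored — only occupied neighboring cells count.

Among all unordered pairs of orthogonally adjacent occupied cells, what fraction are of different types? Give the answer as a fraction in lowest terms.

Scan each occupied cell's neighbors to the right and below so each pair is counted once.
Row 1: B(1,1)–B(1,2)= B(1,1)–A(2,1)≠ B(1,2)–B(2,2)= B(1,4)–B(1,5)= B(1,5)–A(1,6)≠ A(1,6)–B(2,6)≠  → 3/6 unlike.
Row 2: A(2,1)–B(2,2)≠ A(2,1)–A(3,1)= B(2,2)–B(3,2)= B(2,6)–B(2,7)=  → 1/4 unlike.
Row 3: A(3,1)–B(3,2)≠ A(3,1)–B(4,1)≠ B(3,2)–A(3,3)≠ A(3,3)–B(3,4)≠ A(3,3)–B(4,3)≠ B(3,4)–B(3,5)= B(3,4)–A(4,4)≠ B(3,5)–A(4,5)≠  → 7/8 unlike.
Row 4: B(4,1)–B(5,1)= B(4,3)–A(4,4)≠ B(4,3)–A(5,3)≠ A(4,4)–A(4,5)= A(4,5)–A(5,5)=  → 2/5 unlike.
Row 5: B(5,1)–A(5,2)≠ B(5,1)–B(6,1)= A(5,2)–A(5,3)= A(5,2)–B(6,2)≠ A(5,3)–A(6,3)=  → 2/5 unlike.
Row 6: B(6,1)–B(6,2)= B(6,1)–A(7,1)≠ B(6,2)–A(6,3)≠ A(6,3)–A(6,4)=  → 2/4 unlike.
Total adjacent occupied pairs: 32; unlike-type pairs: 17.
17/32 is already in lowest terms.

17/32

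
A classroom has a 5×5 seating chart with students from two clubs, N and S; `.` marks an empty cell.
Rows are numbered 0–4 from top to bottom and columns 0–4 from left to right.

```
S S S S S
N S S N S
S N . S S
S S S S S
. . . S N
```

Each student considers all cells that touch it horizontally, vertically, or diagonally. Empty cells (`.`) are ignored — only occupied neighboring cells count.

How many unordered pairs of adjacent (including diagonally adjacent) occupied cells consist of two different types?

Scan each occupied cell's neighbors to the right and below (and the two forward diagonals) so each pair is counted once.
Row 0: S(0,0)–S(0,1)= S(0,0)–N(1,0)≠ S(0,0)–S(1,1)= S(0,1)–S(0,2)= S(0,1)–S(1,1)= S(0,1)–S(1,2)= S(0,1)–N(1,0)≠ S(0,2)–S(0,3)= S(0,2)–S(1,2)= S(0,2)–N(1,3)≠ S(0,2)–S(1,1)= S(0,3)–S(0,4)= S(0,3)–N(1,3)≠ S(0,3)–S(1,4)= S(0,3)–S(1,2)= S(0,4)–S(1,4)= S(0,4)–N(1,3)≠  → 5/17 unlike.
Row 1: N(1,0)–S(1,1)≠ N(1,0)–S(2,0)≠ N(1,0)–N(2,1)= S(1,1)–S(1,2)= S(1,1)–N(2,1)≠ S(1,1)–S(2,0)= S(1,2)–N(1,3)≠ S(1,2)–S(2,3)= S(1,2)–N(2,1)≠ N(1,3)–S(1,4)≠ N(1,3)–S(2,3)≠ N(1,3)–S(2,4)≠ S(1,4)–S(2,4)= S(1,4)–S(2,3)=  → 8/14 unlike.
Row 2: S(2,0)–N(2,1)≠ S(2,0)–S(3,0)= S(2,0)–S(3,1)= N(2,1)–S(3,1)≠ N(2,1)–S(3,2)≠ N(2,1)–S(3,0)≠ S(2,3)–S(2,4)= S(2,3)–S(3,3)= S(2,3)–S(3,4)= S(2,3)–S(3,2)= S(2,4)–S(3,4)= S(2,4)–S(3,3)=  → 4/12 unlike.
Row 3: S(3,0)–S(3,1)= S(3,1)–S(3,2)= S(3,2)–S(3,3)= S(3,2)–S(4,3)= S(3,3)–S(3,4)= S(3,3)–S(4,3)= S(3,3)–N(4,4)≠ S(3,4)–N(4,4)≠ S(3,4)–S(4,3)=  → 2/9 unlike.
Row 4: S(4,3)–N(4,4)≠  → 1/1 unlike.
Total adjacent occupied pairs: 53; unlike-type pairs: 20.

20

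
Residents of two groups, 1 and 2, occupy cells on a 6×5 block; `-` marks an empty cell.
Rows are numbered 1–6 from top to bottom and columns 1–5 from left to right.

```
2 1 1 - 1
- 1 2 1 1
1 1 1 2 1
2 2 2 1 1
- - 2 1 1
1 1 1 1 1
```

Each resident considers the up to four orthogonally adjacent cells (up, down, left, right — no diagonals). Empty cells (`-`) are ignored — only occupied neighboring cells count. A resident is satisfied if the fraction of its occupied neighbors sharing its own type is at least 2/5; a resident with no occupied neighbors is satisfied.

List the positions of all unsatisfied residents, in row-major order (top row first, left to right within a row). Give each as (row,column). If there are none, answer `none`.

(1,1)2 0/1 unhappy
(1,2)1 2/3 ok
(1,3)1 1/2 ok
(1,5)1 1/1 ok
(2,2)1 2/3 ok
(2,3)2 0/4 unhappy
(2,4)1 1/3 unhappy
(2,5)1 3/3 ok
(3,1)1 1/2 ok
(3,2)1 3/4 ok
(3,3)1 1/4 unhappy
(3,4)2 0/4 unhappy
(3,5)1 2/3 ok
(4,1)2 1/2 ok
(4,2)2 2/3 ok
(4,3)2 2/4 ok
(4,4)1 2/4 ok
(4,5)1 3/3 ok
(5,3)2 1/3 unhappy
(5,4)1 3/4 ok
(5,5)1 3/3 ok
(6,1)1 1/1 ok
(6,2)1 2/2 ok
(6,3)1 2/3 ok
(6,4)1 3/3 ok
(6,5)1 2/2 ok

(1,1), (2,3), (2,4), (3,3), (3,4), (5,3)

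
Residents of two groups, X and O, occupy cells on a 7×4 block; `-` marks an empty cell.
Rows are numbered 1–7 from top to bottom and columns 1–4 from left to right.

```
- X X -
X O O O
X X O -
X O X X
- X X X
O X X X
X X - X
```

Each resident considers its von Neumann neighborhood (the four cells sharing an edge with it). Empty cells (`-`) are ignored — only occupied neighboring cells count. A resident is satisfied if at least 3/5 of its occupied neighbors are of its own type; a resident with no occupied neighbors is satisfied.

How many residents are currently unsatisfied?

Row 1: (1,2)X 1/2 ✗ · (1,3)X 1/2 ✗
Row 2: (2,1)X 1/2 ✗ · (2,2)O 1/4 ✗ · (2,3)O 3/4 ✓ · (2,4)O 1/1 ✓
Row 3: (3,1)X 3/3 ✓ · (3,2)X 1/4 ✗ · (3,3)O 1/3 ✗
Row 4: (4,1)X 1/2 ✗ · (4,2)O 0/4 ✗ · (4,3)X 2/4 ✗ · (4,4)X 2/2 ✓
Row 5: (5,2)X 2/3 ✓ · (5,3)X 4/4 ✓ · (5,4)X 3/3 ✓
Row 6: (6,1)O 0/2 ✗ · (6,2)X 3/4 ✓ · (6,3)X 3/3 ✓ · (6,4)X 3/3 ✓
Row 7: (7,1)X 1/2 ✗ · (7,2)X 2/2 ✓ · (7,4)X 1/1 ✓
Unsatisfied: (1,2), (1,3), (2,1), (2,2), (3,2), (3,3), (4,1), (4,2), (4,3), (6,1), (7,1) — 11 in total.

11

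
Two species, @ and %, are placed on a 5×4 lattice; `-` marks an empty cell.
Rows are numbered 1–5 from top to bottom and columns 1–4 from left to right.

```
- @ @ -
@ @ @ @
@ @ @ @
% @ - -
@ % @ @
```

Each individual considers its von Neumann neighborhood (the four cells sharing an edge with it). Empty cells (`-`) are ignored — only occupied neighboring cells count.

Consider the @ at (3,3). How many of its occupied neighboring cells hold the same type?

3

Occupied neighbors of (3,3): (2,3)=@, (3,2)=@, (3,4)=@.
Same type (@): 3 of 3.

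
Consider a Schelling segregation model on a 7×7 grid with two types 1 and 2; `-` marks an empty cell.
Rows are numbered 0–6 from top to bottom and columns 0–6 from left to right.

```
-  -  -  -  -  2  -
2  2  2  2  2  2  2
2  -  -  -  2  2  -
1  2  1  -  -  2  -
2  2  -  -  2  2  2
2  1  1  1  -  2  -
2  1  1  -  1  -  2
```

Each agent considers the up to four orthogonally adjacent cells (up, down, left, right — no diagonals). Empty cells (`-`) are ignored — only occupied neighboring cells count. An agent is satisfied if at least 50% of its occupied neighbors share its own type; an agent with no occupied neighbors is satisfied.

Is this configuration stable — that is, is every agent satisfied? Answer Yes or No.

(0,5)2 1/1 ok
(1,0)2 2/2 ok
(1,1)2 2/2 ok
(1,2)2 2/2 ok
(1,3)2 2/2 ok
(1,4)2 3/3 ok
(1,5)2 4/4 ok
(1,6)2 1/1 ok
(2,0)2 1/2 ok
(2,4)2 2/2 ok
(2,5)2 3/3 ok
(3,0)1 0/3 unhappy
(3,1)2 1/3 unhappy
(3,2)1 0/1 unhappy
(3,5)2 2/2 ok
(4,0)2 2/3 ok
(4,1)2 2/3 ok
(4,4)2 1/1 ok
(4,5)2 4/4 ok
(4,6)2 1/1 ok
(5,0)2 2/3 ok
(5,1)1 2/4 ok
(5,2)1 3/3 ok
(5,3)1 1/1 ok
(5,5)2 1/1 ok
(6,0)2 1/2 ok
(6,1)1 2/3 ok
(6,2)1 2/2 ok
(6,4)1 0/0 ok
(6,6)2 0/0 ok
For instance (3,0) has only 0/3 same-type neighbors, below 1/2.

No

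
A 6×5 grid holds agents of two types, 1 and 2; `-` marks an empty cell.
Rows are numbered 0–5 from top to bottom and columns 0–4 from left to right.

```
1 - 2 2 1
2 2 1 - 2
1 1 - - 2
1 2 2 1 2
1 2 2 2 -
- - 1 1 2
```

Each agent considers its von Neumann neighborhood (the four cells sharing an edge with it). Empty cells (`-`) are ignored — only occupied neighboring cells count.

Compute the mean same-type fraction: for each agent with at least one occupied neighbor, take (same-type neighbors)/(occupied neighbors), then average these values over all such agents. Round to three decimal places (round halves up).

0.417

(0,0)1 0/1
(0,2)2 1/2
(0,3)2 1/2
(0,4)1 0/2
(1,0)2 1/3
(1,1)2 1/3
(1,2)1 0/2
(1,4)2 1/2
(2,0)1 2/3
(2,1)1 1/3
(2,4)2 2/2
(3,0)1 2/3
(3,1)2 2/4
(3,2)2 2/3
(3,3)1 0/3
(3,4)2 1/2
(4,0)1 1/2
(4,1)2 2/3
(4,2)2 3/4
(4,3)2 1/3
(5,2)1 1/2
(5,3)1 1/3
(5,4)2 0/1
Sum over 23 agents: 0/1 + 1/2 + 1/2 + 0/2 + 1/3 + 1/3 + 0/2 + 1/2 + 2/3 + 1/3 + 2/2 + 2/3 + 2/4 + 2/3 + 0/3 + 1/2 + 1/2 + 2/3 + 3/4 + 1/3 + 1/2 + 1/3 + 0/1 = 115/12; mean = 115/12 ÷ 23 = 5/12 = 0.416666… → 0.417.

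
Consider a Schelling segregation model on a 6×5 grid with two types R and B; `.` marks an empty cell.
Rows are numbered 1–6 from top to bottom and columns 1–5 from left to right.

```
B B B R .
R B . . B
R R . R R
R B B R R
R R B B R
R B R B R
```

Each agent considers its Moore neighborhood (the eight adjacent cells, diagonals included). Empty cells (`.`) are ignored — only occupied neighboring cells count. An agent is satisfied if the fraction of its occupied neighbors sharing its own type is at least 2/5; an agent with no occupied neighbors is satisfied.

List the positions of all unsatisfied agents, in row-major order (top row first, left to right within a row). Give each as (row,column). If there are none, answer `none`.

Row 1: (1,1)B 2/3 satisfied · (1,2)B 3/4 satisfied · (1,3)B 2/3 satisfied · (1,4)R 0/2 not
Row 2: (2,1)R 2/5 satisfied · (2,2)B 3/6 satisfied · (2,5)B 0/3 not
Row 3: (3,1)R 3/5 satisfied · (3,2)R 3/6 satisfied · (3,4)R 3/5 satisfied · (3,5)R 3/4 satisfied
Row 4: (4,1)R 4/5 satisfied · (4,2)B 2/7 not · (4,3)B 3/7 satisfied · (4,4)R 4/7 satisfied · (4,5)R 4/5 satisfied
Row 5: (5,1)R 3/5 satisfied · (5,2)R 4/8 satisfied · (5,3)B 5/8 satisfied · (5,4)B 3/8 not · (5,5)R 3/5 satisfied
Row 6: (6,1)R 2/3 satisfied · (6,2)B 1/5 not · (6,3)R 1/5 not · (6,4)B 2/5 satisfied · (6,5)R 1/3 not

(1,4), (2,5), (4,2), (5,4), (6,2), (6,3), (6,5)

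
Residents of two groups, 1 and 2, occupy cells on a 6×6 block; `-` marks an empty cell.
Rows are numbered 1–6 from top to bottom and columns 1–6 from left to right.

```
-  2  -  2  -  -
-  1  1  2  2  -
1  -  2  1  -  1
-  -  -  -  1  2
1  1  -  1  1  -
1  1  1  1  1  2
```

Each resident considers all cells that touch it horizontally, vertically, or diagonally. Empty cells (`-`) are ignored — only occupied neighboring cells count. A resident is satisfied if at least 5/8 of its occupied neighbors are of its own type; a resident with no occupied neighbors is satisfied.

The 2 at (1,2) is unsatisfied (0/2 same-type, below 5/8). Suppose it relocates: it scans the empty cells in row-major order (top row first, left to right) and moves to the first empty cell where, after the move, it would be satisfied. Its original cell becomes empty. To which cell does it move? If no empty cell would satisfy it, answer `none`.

Vacating (1,2). Empty cells in order:
  (1,1): 0/1 same-type → still unsatisfied.
  (1,3): 2/4 same-type → still unsatisfied.
  (1,5): 3/3 same-type → satisfied — stop here.

(1,5)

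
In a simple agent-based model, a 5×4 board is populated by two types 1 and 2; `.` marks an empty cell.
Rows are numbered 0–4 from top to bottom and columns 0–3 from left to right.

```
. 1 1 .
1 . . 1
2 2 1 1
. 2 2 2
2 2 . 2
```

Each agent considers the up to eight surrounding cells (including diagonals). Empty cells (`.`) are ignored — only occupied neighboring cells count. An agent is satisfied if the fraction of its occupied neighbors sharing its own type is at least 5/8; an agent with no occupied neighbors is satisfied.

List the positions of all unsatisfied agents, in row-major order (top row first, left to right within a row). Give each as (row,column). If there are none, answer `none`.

(1,0), (2,1), (2,2), (2,3), (3,3)

Row 0: (0,1)1 2/2 satisfied · (0,2)1 2/2 satisfied
Row 1: (1,0)1 1/3 not · (1,3)1 3/3 satisfied
Row 2: (2,0)2 2/3 satisfied · (2,1)2 3/5 not · (2,2)1 2/6 not · (2,3)1 2/4 not
Row 3: (3,1)2 5/6 satisfied · (3,2)2 5/7 satisfied · (3,3)2 2/4 not
Row 4: (4,0)2 2/2 satisfied · (4,1)2 3/3 satisfied · (4,3)2 2/2 satisfied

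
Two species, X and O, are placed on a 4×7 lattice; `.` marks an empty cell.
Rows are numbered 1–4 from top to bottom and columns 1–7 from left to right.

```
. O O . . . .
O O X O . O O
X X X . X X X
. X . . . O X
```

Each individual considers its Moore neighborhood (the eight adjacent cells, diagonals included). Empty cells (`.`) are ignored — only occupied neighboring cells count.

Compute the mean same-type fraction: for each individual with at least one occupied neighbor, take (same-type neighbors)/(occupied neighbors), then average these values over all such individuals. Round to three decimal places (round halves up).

0.481

Row 1: (1,2)O 3/4 · (1,3)O 3/4
Row 2: (2,1)O 2/4 · (2,2)O 3/7 · (2,3)X 2/6 · (2,4)O 1/4 · (2,6)O 1/4 · (2,7)O 1/3
Row 3: (3,1)X 2/4 · (3,2)X 4/6 · (3,3)X 3/5 · (3,5)X 1/4 · (3,6)X 3/6 · (3,7)X 2/5
Row 4: (4,2)X 3/3 · (4,6)O 0/4 · (4,7)X 2/3
Sum over 17 individuals: 3/4 + 3/4 + 2/4 + 3/7 + 2/6 + 1/4 + 1/4 + 1/3 + 2/4 + 4/6 + 3/5 + 1/4 + 3/6 + 2/5 + 3/3 + 0/4 + 2/3 = 229/28; mean = 229/28 ÷ 17 = 229/476 = 0.481092… → 0.481.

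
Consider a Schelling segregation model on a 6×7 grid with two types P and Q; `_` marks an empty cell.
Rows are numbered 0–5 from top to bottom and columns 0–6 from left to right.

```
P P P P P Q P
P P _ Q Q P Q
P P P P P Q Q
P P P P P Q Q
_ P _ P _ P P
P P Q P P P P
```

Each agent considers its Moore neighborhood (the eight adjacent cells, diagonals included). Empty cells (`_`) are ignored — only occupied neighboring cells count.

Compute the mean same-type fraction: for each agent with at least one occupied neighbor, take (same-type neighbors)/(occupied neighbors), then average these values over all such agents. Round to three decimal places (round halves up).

(0,0)P 3/3
(0,1)P 4/4
(0,2)P 3/4
(0,3)P 2/4
(0,4)P 2/5
(0,5)Q 2/5
(0,6)P 1/3
(1,0)P 5/5
(1,1)P 7/7
(1,3)Q 1/7
(1,4)Q 3/8
(1,5)P 3/8
(1,6)Q 3/5
(2,0)P 5/5
(2,1)P 7/7
(2,2)P 6/7
(2,3)P 5/7
(2,4)P 4/8
(2,5)Q 5/8
(2,6)Q 4/5
(3,0)P 4/4
(3,1)P 6/6
(3,2)P 7/7
(3,3)P 6/6
(3,4)P 5/7
(3,5)Q 3/7
(3,6)Q 3/5
(4,1)P 5/6
(4,3)P 5/6
(4,5)P 5/7
(4,6)P 3/5
(5,0)P 2/2
(5,1)P 2/3
(5,2)Q 0/4
(5,3)P 2/3
(5,4)P 4/4
(5,5)P 4/4
(5,6)P 3/3
Sum over 38 agents: 3/3 + 4/4 + 3/4 + 2/4 + 2/5 + 2/5 + 1/3 + 5/5 + 7/7 + 1/7 + 3/8 + 3/8 + 3/5 + 5/5 + 7/7 + 6/7 + 5/7 + 4/8 + 5/8 + 4/5 + 4/4 + 6/6 + 7/7 + 6/6 + 5/7 + 3/7 + 3/5 + 5/6 + 5/6 + 5/7 + 3/5 + 2/2 + 2/3 + 0/4 + 2/3 + 4/4 + 4/4 + 3/3 = 23041/840; mean = 23041/840 ÷ 38 = 23041/31920 = 0.721835… → 0.722.

0.722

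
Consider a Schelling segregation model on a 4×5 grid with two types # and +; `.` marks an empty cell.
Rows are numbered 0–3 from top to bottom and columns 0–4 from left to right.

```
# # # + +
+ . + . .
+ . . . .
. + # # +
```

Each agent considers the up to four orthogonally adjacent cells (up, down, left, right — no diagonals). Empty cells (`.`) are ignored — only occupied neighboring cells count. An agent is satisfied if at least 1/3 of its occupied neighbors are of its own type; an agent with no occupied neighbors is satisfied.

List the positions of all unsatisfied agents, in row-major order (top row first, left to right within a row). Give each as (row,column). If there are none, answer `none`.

(1,2), (3,1), (3,4)

(0,0)# 1/2 ok
(0,1)# 2/2 ok
(0,2)# 1/3 ok
(0,3)+ 1/2 ok
(0,4)+ 1/1 ok
(1,0)+ 1/2 ok
(1,2)+ 0/1 unhappy
(2,0)+ 1/1 ok
(3,1)+ 0/1 unhappy
(3,2)# 1/2 ok
(3,3)# 1/2 ok
(3,4)+ 0/1 unhappy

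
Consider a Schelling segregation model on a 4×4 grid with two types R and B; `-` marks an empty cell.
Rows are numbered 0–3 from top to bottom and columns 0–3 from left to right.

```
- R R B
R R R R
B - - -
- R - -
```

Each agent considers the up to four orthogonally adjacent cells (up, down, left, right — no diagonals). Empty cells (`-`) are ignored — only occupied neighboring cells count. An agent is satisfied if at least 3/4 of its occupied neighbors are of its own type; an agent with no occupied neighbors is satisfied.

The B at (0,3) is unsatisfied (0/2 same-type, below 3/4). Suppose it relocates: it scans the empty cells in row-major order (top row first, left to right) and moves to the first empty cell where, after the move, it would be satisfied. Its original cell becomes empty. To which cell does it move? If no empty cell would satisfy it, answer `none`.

(3,3)

Vacating (0,3). Empty cells in order:
  (0,0): 0/2 same-type → still unsatisfied.
  (2,1): 1/3 same-type → still unsatisfied.
  (2,2): 0/1 same-type → still unsatisfied.
  (2,3): 0/1 same-type → still unsatisfied.
  (3,0): 1/2 same-type → still unsatisfied.
  (3,2): 0/1 same-type → still unsatisfied.
  (3,3): 0/0 same-type → satisfied — stop here.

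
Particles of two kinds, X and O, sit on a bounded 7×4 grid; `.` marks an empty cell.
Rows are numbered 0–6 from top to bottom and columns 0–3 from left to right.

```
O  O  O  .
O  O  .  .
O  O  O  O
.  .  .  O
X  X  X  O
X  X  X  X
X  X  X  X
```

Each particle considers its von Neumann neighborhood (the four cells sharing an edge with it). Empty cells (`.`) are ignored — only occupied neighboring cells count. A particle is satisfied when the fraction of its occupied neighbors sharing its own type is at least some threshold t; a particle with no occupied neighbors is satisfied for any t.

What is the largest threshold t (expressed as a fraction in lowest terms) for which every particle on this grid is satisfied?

1/3

(0,0)O 2/2
(0,1)O 3/3
(0,2)O 1/1
(1,0)O 3/3
(1,1)O 3/3
(2,0)O 2/2
(2,1)O 3/3
(2,2)O 2/2
(2,3)O 2/2
(3,3)O 2/2
(4,0)X 2/2
(4,1)X 3/3
(4,2)X 2/3
(4,3)O 1/3
(5,0)X 3/3
(5,1)X 4/4
(5,2)X 4/4
(5,3)X 2/3
(6,0)X 2/2
(6,1)X 3/3
(6,2)X 3/3
(6,3)X 2/2
The smallest same-type fraction is 1/3 at (4,3), which reduces to 1/3. Any threshold above that leaves this particle unsatisfied.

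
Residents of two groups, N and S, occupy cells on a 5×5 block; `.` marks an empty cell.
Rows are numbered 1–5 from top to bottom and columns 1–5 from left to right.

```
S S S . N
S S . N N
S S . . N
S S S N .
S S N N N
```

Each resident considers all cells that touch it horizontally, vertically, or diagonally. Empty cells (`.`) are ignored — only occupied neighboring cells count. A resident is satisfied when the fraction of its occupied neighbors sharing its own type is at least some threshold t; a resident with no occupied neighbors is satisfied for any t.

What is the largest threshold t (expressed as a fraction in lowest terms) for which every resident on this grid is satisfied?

(1,1)S 3/3
(1,2)S 4/4
(1,3)S 2/3
(1,5)N 2/2
(2,1)S 5/5
(2,2)S 6/6
(2,4)N 3/4
(2,5)N 3/3
(3,1)S 5/5
(3,2)S 6/6
(3,5)N 3/3
(4,1)S 5/5
(4,2)S 6/7
(4,3)S 3/6
(4,4)N 4/5
(5,1)S 3/3
(5,2)S 4/5
(5,3)N 2/5
(5,4)N 3/4
(5,5)N 2/2
The smallest same-type fraction is 2/5 at (5,3), which reduces to 2/5. Any threshold above that leaves this resident unsatisfied.

2/5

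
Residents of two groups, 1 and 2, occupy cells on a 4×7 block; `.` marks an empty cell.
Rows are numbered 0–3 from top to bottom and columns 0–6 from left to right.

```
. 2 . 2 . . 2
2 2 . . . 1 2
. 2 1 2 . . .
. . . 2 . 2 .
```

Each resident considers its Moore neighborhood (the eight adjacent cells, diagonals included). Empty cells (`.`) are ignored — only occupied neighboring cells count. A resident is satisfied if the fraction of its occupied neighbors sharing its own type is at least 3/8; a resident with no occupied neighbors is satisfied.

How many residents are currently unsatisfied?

(0,1)2 2/2 satisfied
(0,3)2 0/0 satisfied
(0,6)2 1/2 satisfied
(1,0)2 3/3 satisfied
(1,1)2 3/4 satisfied
(1,5)1 0/2 not
(1,6)2 1/2 satisfied
(2,1)2 2/3 satisfied
(2,2)1 0/4 not
(2,3)2 1/2 satisfied
(3,3)2 1/2 satisfied
(3,5)2 0/0 satisfied
Unsatisfied: (1,5), (2,2) — 2 in total.

2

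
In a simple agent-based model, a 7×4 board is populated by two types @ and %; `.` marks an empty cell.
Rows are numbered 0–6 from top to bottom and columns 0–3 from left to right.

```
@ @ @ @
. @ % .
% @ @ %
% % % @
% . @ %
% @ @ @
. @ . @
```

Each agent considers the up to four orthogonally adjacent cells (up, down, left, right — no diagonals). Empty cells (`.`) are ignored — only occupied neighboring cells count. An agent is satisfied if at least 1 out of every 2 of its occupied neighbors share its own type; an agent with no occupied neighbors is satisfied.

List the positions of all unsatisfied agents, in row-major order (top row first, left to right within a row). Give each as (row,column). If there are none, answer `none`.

(0,0)@ 1/1 ok
(0,1)@ 3/3 ok
(0,2)@ 2/3 ok
(0,3)@ 1/1 ok
(1,1)@ 2/3 ok
(1,2)% 0/3 unhappy
(2,0)% 1/2 ok
(2,1)@ 2/4 ok
(2,2)@ 1/4 unhappy
(2,3)% 0/2 unhappy
(3,0)% 3/3 ok
(3,1)% 2/3 ok
(3,2)% 1/4 unhappy
(3,3)@ 0/3 unhappy
(4,0)% 2/2 ok
(4,2)@ 1/3 unhappy
(4,3)% 0/3 unhappy
(5,0)% 1/2 ok
(5,1)@ 2/3 ok
(5,2)@ 3/3 ok
(5,3)@ 2/3 ok
(6,1)@ 1/1 ok
(6,3)@ 1/1 ok

(1,2), (2,2), (2,3), (3,2), (3,3), (4,2), (4,3)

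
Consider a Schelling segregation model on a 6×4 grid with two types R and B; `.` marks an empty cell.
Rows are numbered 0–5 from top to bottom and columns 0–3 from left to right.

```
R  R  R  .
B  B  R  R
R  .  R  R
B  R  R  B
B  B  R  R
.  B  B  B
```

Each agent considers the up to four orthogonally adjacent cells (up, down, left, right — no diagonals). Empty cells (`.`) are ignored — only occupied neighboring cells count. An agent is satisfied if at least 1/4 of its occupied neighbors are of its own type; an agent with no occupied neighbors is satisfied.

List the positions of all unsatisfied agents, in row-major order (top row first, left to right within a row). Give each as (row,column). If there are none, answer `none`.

(2,0), (3,3)

(0,0)R 1/2 ✓
(0,1)R 2/3 ✓
(0,2)R 2/2 ✓
(1,0)B 1/3 ✓
(1,1)B 1/3 ✓
(1,2)R 3/4 ✓
(1,3)R 2/2 ✓
(2,0)R 0/2 ✗
(2,2)R 3/3 ✓
(2,3)R 2/3 ✓
(3,0)B 1/3 ✓
(3,1)R 1/3 ✓
(3,2)R 3/4 ✓
(3,3)B 0/3 ✗
(4,0)B 2/2 ✓
(4,1)B 2/4 ✓
(4,2)R 2/4 ✓
(4,3)R 1/3 ✓
(5,1)B 2/2 ✓
(5,2)B 2/3 ✓
(5,3)B 1/2 ✓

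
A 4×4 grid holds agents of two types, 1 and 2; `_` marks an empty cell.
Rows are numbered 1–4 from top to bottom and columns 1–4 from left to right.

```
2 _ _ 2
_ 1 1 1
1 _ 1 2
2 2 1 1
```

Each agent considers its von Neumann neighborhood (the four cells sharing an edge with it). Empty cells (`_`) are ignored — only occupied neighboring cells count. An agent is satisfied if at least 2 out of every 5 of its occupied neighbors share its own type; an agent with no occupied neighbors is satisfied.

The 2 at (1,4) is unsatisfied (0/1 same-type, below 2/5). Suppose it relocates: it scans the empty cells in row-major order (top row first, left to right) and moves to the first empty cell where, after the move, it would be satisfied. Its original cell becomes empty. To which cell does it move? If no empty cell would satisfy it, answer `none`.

(1,2)

Vacating (1,4). Empty cells in order:
  (1,2): 1/2 same-type → satisfied — stop here.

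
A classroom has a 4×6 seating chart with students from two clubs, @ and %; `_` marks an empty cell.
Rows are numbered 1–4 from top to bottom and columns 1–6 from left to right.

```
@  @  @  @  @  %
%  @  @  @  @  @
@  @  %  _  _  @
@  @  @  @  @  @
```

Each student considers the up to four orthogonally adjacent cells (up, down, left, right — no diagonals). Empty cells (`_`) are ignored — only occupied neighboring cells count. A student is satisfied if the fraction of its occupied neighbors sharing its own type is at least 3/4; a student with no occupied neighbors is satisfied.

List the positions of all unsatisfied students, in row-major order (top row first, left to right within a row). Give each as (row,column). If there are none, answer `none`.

(1,1), (1,5), (1,6), (2,1), (2,6), (3,1), (3,3), (4,3)

Row 1: (1,1)@ 1/2 unhappy · (1,2)@ 3/3 ok · (1,3)@ 3/3 ok · (1,4)@ 3/3 ok · (1,5)@ 2/3 unhappy · (1,6)% 0/2 unhappy
Row 2: (2,1)% 0/3 unhappy · (2,2)@ 3/4 ok · (2,3)@ 3/4 ok · (2,4)@ 3/3 ok · (2,5)@ 3/3 ok · (2,6)@ 2/3 unhappy
Row 3: (3,1)@ 2/3 unhappy · (3,2)@ 3/4 ok · (3,3)% 0/3 unhappy · (3,6)@ 2/2 ok
Row 4: (4,1)@ 2/2 ok · (4,2)@ 3/3 ok · (4,3)@ 2/3 unhappy · (4,4)@ 2/2 ok · (4,5)@ 2/2 ok · (4,6)@ 2/2 ok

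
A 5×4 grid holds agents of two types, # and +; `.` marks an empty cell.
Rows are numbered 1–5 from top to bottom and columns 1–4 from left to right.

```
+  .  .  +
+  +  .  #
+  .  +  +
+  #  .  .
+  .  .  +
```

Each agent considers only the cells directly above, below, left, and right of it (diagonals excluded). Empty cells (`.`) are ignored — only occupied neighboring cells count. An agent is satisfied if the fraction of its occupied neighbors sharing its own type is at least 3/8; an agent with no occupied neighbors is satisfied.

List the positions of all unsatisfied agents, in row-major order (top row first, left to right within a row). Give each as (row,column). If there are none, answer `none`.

(1,1)+ 1/1 ok
(1,4)+ 0/1 unhappy
(2,1)+ 3/3 ok
(2,2)+ 1/1 ok
(2,4)# 0/2 unhappy
(3,1)+ 2/2 ok
(3,3)+ 1/1 ok
(3,4)+ 1/2 ok
(4,1)+ 2/3 ok
(4,2)# 0/1 unhappy
(5,1)+ 1/1 ok
(5,4)+ 0/0 ok

(1,4), (2,4), (4,2)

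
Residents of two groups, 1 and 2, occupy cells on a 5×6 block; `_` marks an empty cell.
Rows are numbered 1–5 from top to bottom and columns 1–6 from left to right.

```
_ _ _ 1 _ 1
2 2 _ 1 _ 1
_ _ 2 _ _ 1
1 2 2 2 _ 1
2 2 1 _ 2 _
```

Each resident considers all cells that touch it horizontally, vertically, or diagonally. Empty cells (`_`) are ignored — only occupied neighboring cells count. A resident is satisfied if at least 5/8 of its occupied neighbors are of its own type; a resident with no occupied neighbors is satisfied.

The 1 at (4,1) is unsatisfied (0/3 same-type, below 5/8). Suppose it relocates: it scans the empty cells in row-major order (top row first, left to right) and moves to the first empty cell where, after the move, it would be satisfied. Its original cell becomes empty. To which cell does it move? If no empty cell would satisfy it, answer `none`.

Vacating (4,1). Empty cells in order:
  (1,1): 0/2 same-type → still unsatisfied.
  (1,2): 0/2 same-type → still unsatisfied.
  (1,3): 2/3 same-type → satisfied — stop here.

(1,3)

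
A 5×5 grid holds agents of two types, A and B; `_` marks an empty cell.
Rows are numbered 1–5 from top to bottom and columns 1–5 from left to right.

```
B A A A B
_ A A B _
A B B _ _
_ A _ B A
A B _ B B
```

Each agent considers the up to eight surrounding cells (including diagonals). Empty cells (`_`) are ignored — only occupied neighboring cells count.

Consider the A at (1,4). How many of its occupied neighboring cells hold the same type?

Occupied neighbors of (1,4): (1,3)=A, (1,5)=B, (2,3)=A, (2,4)=B.
Same type (A): 2 of 4.

2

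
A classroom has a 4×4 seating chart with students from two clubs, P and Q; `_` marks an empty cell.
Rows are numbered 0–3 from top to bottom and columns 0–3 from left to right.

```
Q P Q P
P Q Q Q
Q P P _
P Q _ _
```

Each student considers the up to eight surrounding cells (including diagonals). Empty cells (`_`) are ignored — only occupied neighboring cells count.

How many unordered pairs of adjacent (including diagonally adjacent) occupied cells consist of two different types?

20

Scan each occupied cell's neighbors to the right and below (and the two forward diagonals) so each pair is counted once.
Row 0: Q(0,0)–P(0,1)≠ Q(0,0)–P(1,0)≠ Q(0,0)–Q(1,1)= P(0,1)–Q(0,2)≠ P(0,1)–Q(1,1)≠ P(0,1)–Q(1,2)≠ P(0,1)–P(1,0)= Q(0,2)–P(0,3)≠ Q(0,2)–Q(1,2)= Q(0,2)–Q(1,3)= Q(0,2)–Q(1,1)= P(0,3)–Q(1,3)≠ P(0,3)–Q(1,2)≠  → 8/13 unlike.
Row 1: P(1,0)–Q(1,1)≠ P(1,0)–Q(2,0)≠ P(1,0)–P(2,1)= Q(1,1)–Q(1,2)= Q(1,1)–P(2,1)≠ Q(1,1)–P(2,2)≠ Q(1,1)–Q(2,0)= Q(1,2)–Q(1,3)= Q(1,2)–P(2,2)≠ Q(1,2)–P(2,1)≠ Q(1,3)–P(2,2)≠  → 7/11 unlike.
Row 2: Q(2,0)–P(2,1)≠ Q(2,0)–P(3,0)≠ Q(2,0)–Q(3,1)= P(2,1)–P(2,2)= P(2,1)–Q(3,1)≠ P(2,1)–P(3,0)= P(2,2)–Q(3,1)≠  → 4/7 unlike.
Row 3: P(3,0)–Q(3,1)≠  → 1/1 unlike.
Total adjacent occupied pairs: 32; unlike-type pairs: 20.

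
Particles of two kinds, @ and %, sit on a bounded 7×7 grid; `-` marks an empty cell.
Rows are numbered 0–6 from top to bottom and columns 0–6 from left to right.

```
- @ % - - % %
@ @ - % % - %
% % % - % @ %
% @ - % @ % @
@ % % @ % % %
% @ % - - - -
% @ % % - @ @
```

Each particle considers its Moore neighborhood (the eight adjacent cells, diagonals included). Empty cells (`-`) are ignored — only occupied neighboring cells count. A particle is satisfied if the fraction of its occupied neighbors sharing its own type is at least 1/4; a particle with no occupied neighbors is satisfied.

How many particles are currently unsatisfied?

4

Row 0: (0,1)@ 2/3 ok · (0,2)% 1/3 ok · (0,5)% 3/3 ok · (0,6)% 2/2 ok
Row 1: (1,0)@ 2/4 ok · (1,1)@ 2/6 ok · (1,3)% 4/4 ok · (1,4)% 3/4 ok · (1,6)% 3/4 ok
Row 2: (2,0)% 2/5 ok · (2,1)% 3/6 ok · (2,2)% 3/5 ok · (2,4)% 4/6 ok · (2,5)@ 2/7 ok · (2,6)% 2/4 ok
Row 3: (3,0)% 3/5 ok · (3,1)@ 1/7 unhappy · (3,3)% 4/6 ok · (3,4)@ 2/7 ok · (3,5)% 5/8 ok · (3,6)@ 1/5 unhappy
Row 4: (4,0)@ 2/5 ok · (4,1)% 4/7 ok · (4,2)% 3/6 ok · (4,3)@ 1/5 unhappy · (4,4)% 3/5 ok · (4,5)% 3/5 ok · (4,6)% 2/3 ok
Row 5: (5,0)% 2/5 ok · (5,1)@ 2/8 ok · (5,2)% 4/7 ok
Row 6: (6,0)% 1/3 ok · (6,1)@ 1/5 unhappy · (6,2)% 2/4 ok · (6,3)% 2/2 ok · (6,5)@ 1/1 ok · (6,6)@ 1/1 ok
Unsatisfied: (3,1), (3,6), (4,3), (6,1) — 4 in total.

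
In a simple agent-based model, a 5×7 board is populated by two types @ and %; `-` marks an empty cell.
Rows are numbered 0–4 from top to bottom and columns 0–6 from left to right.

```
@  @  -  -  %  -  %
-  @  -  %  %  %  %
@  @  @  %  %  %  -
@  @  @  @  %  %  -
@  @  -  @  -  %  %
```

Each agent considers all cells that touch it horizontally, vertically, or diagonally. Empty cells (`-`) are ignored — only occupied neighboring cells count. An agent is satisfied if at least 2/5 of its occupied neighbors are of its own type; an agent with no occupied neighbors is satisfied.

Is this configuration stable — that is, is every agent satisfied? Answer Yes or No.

Yes

Row 0: (0,0)@ 2/2 satisfied · (0,1)@ 2/2 satisfied · (0,4)% 3/3 satisfied · (0,6)% 2/2 satisfied
Row 1: (1,1)@ 5/5 satisfied · (1,3)% 4/5 satisfied · (1,4)% 6/6 satisfied · (1,5)% 6/6 satisfied · (1,6)% 3/3 satisfied
Row 2: (2,0)@ 4/4 satisfied · (2,1)@ 6/6 satisfied · (2,2)@ 5/7 satisfied · (2,3)% 4/7 satisfied · (2,4)% 7/8 satisfied · (2,5)% 6/6 satisfied
Row 3: (3,0)@ 5/5 satisfied · (3,1)@ 7/7 satisfied · (3,2)@ 6/7 satisfied · (3,3)@ 3/6 satisfied · (3,4)% 5/7 satisfied · (3,5)% 5/5 satisfied
Row 4: (4,0)@ 3/3 satisfied · (4,1)@ 4/4 satisfied · (4,3)@ 2/3 satisfied · (4,5)% 3/3 satisfied · (4,6)% 2/2 satisfied
All meet the threshold, so the configuration is stable.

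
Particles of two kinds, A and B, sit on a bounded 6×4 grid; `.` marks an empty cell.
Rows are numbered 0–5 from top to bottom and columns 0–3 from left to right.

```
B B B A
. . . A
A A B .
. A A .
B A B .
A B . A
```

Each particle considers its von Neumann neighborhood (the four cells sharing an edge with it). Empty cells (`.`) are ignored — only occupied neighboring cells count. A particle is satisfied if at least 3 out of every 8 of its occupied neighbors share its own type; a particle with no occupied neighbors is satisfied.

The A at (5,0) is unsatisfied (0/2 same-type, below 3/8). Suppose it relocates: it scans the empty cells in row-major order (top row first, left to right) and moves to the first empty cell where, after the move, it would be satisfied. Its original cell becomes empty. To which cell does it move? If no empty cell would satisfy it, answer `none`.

Vacating (5,0). Empty cells in order:
  (1,0): 1/2 same-type → satisfied — stop here.

(1,0)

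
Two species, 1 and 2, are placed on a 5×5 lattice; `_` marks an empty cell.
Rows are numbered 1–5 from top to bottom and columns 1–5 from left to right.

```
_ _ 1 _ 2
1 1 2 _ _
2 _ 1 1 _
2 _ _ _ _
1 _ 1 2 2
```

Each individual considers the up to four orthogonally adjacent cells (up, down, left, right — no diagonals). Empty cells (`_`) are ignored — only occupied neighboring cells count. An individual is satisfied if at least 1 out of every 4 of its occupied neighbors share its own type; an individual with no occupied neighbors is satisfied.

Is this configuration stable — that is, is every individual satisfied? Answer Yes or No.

No

Row 1: (1,3)1 0/1 unhappy · (1,5)2 0/0 ok
Row 2: (2,1)1 1/2 ok · (2,2)1 1/2 ok · (2,3)2 0/3 unhappy
Row 3: (3,1)2 1/2 ok · (3,3)1 1/2 ok · (3,4)1 1/1 ok
Row 4: (4,1)2 1/2 ok
Row 5: (5,1)1 0/1 unhappy · (5,3)1 0/1 unhappy · (5,4)2 1/2 ok · (5,5)2 1/1 ok
For instance (1,3) has only 0/1 same-type neighbors, below 1/4.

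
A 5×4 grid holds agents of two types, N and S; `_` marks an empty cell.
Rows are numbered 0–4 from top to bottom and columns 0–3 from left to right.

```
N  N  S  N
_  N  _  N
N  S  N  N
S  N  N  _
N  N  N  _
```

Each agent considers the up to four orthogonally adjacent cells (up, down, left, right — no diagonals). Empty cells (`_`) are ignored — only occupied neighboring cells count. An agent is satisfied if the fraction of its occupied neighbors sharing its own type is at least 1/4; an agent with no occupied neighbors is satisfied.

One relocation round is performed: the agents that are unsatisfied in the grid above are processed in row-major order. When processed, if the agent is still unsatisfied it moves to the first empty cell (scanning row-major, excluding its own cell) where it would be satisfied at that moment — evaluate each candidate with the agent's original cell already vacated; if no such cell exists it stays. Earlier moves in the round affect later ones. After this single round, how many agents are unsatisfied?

Initially unsatisfied (in order): (0,2), (2,0), (2,1), (3,0).
  (0,2): no empty cell satisfies it; stays.
  (2,0) → (1,0).
  (2,1) → (1,2).
  (3,0): no empty cell satisfies it; stays.
Resulting grid:
N N S N
N N S N
_ _ N N
S N N _
N N N _
Unsatisfied now: (3,0).

1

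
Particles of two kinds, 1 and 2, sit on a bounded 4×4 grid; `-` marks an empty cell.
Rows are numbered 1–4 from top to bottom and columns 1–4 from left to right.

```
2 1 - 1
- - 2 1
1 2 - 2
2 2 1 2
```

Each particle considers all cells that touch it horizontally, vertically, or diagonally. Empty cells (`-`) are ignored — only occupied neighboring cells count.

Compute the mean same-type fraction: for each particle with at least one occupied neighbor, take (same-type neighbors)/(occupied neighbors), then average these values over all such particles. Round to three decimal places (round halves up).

Row 1: (1,1)2 0/1 · (1,2)1 0/2 · (1,4)1 1/2
Row 2: (2,3)2 2/5 · (2,4)1 1/3
Row 3: (3,1)1 0/3 · (3,2)2 3/5 · (3,4)2 2/4
Row 4: (4,1)2 2/3 · (4,2)2 2/4 · (4,3)1 0/4 · (4,4)2 1/2
Sum over 12 particles: 0/1 + 0/2 + 1/2 + 2/5 + 1/3 + 0/3 + 3/5 + 2/4 + 2/3 + 2/4 + 0/4 + 1/2 = 4; mean = 4 ÷ 12 = 1/3 = 0.333333… → 0.333.

0.333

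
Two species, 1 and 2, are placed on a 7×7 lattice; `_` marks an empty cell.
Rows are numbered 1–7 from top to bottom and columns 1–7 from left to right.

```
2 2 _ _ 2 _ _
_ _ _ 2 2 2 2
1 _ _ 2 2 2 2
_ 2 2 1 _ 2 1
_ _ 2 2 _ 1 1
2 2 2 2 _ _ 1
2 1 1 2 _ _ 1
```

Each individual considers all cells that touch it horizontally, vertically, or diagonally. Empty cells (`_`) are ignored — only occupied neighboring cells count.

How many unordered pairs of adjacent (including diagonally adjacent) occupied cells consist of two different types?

Scan each occupied cell's neighbors to the right and below (and the two forward diagonals) so each pair is counted once.
From row 1: 0 unlike of 4 pairs (running 0/4).
From row 2: 0 unlike of 13 pairs (running 0/17).
From row 3: 5 unlike of 12 pairs (running 5/29).
From row 4: 6 unlike of 12 pairs (running 11/41).
From row 5: 0 unlike of 9 pairs (running 11/50).
From row 6: 6 unlike of 14 pairs (running 17/64).
From row 7: 2 unlike of 3 pairs (running 19/67).
Total adjacent occupied pairs: 67; unlike-type pairs: 19.

19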